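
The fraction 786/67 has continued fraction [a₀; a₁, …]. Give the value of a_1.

1

786 ÷ 67 → quotient 11, remainder 49
67 ÷ 49 → quotient 1, remainder 18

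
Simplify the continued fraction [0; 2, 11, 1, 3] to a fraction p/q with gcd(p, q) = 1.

a_0 = 0: 0/1
a_1 = 2: 1/2
a_2 = 11: 11/23
a_3 = 1: 12/25
a_4 = 3: 47/98

47/98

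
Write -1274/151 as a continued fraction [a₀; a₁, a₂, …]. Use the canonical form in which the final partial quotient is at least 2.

[-9; 1, 1, 3, 2, 9]

Apply division with remainder until the remainder is 0:
⌊-1274/151⌋ = -9, remainder 85
⌊151/85⌋ = 1, remainder 66
⌊85/66⌋ = 1, remainder 19
⌊66/19⌋ = 3, remainder 9
⌊19/9⌋ = 2, remainder 1
⌊9/1⌋ = 9, remainder 0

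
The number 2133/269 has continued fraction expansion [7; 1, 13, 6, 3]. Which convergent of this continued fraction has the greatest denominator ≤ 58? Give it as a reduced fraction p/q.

111/14

a_0 = 7: 7/1  (≤ bound)
a_1 = 1: 8/1  (≤ bound)
a_2 = 13: 111/14  (≤ bound)
a_3 = 6: 674/85  (> 58, stop)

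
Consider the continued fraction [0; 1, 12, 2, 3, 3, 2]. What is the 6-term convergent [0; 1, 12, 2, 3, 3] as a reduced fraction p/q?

Start with 3.
3 + 1/(3/1) = 3 + 1/3 = 10/3
2 + 1/(10/3) = 2 + 3/10 = 23/10
12 + 1/(23/10) = 12 + 10/23 = 286/23
1 + 1/(286/23) = 1 + 23/286 = 309/286
0 + 1/(309/286) = 0 + 286/309 = 286/309

286/309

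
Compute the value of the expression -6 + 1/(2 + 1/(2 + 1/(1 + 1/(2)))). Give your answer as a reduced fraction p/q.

Collapse the nested fraction from the inside out:
Start with 2.
1 + 1/(2/1) = 1 + 1/2 = 3/2
2 + 1/(3/2) = 2 + 2/3 = 8/3
2 + 1/(8/3) = 2 + 3/8 = 19/8
-6 + 1/(19/8) = -6 + 8/19 = -106/19

-106/19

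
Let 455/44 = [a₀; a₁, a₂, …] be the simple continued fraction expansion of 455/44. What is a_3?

⌊455/44⌋ = 10, remainder 15
⌊44/15⌋ = 2, remainder 14
⌊15/14⌋ = 1, remainder 1
⌊14/1⌋ = 14, remainder 0

14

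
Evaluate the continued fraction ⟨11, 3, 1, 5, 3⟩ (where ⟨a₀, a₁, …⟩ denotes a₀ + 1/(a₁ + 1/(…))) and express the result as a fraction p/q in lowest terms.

822/73

Use the convergent recurrence hₖ = aₖ·hₖ₋₁ + hₖ₋₂ (and likewise for the denominators kₖ):
a_0 = 11: 11/1
a_1 = 3: 34/3
a_2 = 1: 45/4
a_3 = 5: 259/23
a_4 = 3: 822/73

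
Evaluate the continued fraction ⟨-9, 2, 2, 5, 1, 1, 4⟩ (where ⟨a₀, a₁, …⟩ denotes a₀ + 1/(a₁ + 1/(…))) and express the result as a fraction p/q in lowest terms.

-2303/268

Compute successive convergents:
a_0 = -9: -9/1
a_1 = 2: -17/2
a_2 = 2: -43/5
a_3 = 5: -232/27
a_4 = 1: -275/32
a_5 = 1: -507/59
a_6 = 4: -2303/268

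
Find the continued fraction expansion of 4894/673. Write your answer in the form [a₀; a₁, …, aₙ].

[7; 3, 1, 2, 9, 1, 5]

4894 = 7·673 + 183, so a_0 = 7
673 = 3·183 + 124, so a_1 = 3
183 = 1·124 + 59, so a_2 = 1
124 = 2·59 + 6, so a_3 = 2
59 = 9·6 + 5, so a_4 = 9
6 = 1·5 + 1, so a_5 = 1
5 = 5·1 + 0, so a_6 = 5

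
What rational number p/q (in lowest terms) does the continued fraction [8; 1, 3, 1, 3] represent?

167/19

Start with 3.
1 + 1/(3/1) = 1 + 1/3 = 4/3
3 + 1/(4/3) = 3 + 3/4 = 15/4
1 + 1/(15/4) = 1 + 4/15 = 19/15
8 + 1/(19/15) = 8 + 15/19 = 167/19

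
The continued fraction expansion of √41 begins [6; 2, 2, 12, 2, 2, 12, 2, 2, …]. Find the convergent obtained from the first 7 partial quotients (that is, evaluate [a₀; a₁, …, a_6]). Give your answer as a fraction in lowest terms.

a_0 = 6: 6/1
a_1 = 2: 13/2
a_2 = 2: 32/5
a_3 = 12: 397/62
a_4 = 2: 826/129
a_5 = 2: 2049/320
a_6 = 12: 25414/3969

25414/3969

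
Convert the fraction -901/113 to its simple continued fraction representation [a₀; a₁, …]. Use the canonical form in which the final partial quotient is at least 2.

[-8; 37, 1, 2]

Repeatedly divide and take the remainder:
-901 = -8·113 + 3, so a_0 = -8
113 = 37·3 + 2, so a_1 = 37
3 = 1·2 + 1, so a_2 = 1
2 = 2·1 + 0, so a_3 = 2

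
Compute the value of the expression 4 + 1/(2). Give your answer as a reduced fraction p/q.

Compute successive convergents:
a_0 = 4: 4/1
a_1 = 2: 9/2

9/2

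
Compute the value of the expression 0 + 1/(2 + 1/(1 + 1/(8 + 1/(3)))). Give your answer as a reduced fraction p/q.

28/81

a_0 = 0: 0/1
a_1 = 2: 1/2
a_2 = 1: 1/3
a_3 = 8: 9/26
a_4 = 3: 28/81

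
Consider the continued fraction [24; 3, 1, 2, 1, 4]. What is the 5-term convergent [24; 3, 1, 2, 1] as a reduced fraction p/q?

Collapse the nested fraction from the inside out:
Start with 1.
2 + 1/(1/1) = 2 + 1/1 = 3/1
1 + 1/(3/1) = 1 + 1/3 = 4/3
3 + 1/(4/3) = 3 + 3/4 = 15/4
24 + 1/(15/4) = 24 + 4/15 = 364/15

364/15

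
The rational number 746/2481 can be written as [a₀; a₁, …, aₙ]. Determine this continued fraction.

[0; 3, 3, 14, 3, 2, 2]

⌊746/2481⌋ = 0, remainder 746
⌊2481/746⌋ = 3, remainder 243
⌊746/243⌋ = 3, remainder 17
⌊243/17⌋ = 14, remainder 5
⌊17/5⌋ = 3, remainder 2
⌊5/2⌋ = 2, remainder 1
⌊2/1⌋ = 2, remainder 0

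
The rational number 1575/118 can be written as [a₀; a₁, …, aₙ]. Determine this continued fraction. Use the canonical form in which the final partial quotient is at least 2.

⌊1575/118⌋ = 13, remainder 41
⌊118/41⌋ = 2, remainder 36
⌊41/36⌋ = 1, remainder 5
⌊36/5⌋ = 7, remainder 1
⌊5/1⌋ = 5, remainder 0

[13; 2, 1, 7, 5]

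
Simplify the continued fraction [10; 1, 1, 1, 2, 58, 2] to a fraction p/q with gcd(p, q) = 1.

10009/942

Start with 2.
58 + 1/(2/1) = 58 + 1/2 = 117/2
2 + 1/(117/2) = 2 + 2/117 = 236/117
1 + 1/(236/117) = 1 + 117/236 = 353/236
1 + 1/(353/236) = 1 + 236/353 = 589/353
1 + 1/(589/353) = 1 + 353/589 = 942/589
10 + 1/(942/589) = 10 + 589/942 = 10009/942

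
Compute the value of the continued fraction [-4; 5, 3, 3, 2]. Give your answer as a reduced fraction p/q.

-465/122

Start with 2.
3 + 1/(2/1) = 3 + 1/2 = 7/2
3 + 1/(7/2) = 3 + 2/7 = 23/7
5 + 1/(23/7) = 5 + 7/23 = 122/23
-4 + 1/(122/23) = -4 + 23/122 = -465/122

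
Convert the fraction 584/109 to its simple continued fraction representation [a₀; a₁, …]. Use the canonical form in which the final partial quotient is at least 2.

584 = 5·109 + 39, so a_0 = 5
109 = 2·39 + 31, so a_1 = 2
39 = 1·31 + 8, so a_2 = 1
31 = 3·8 + 7, so a_3 = 3
8 = 1·7 + 1, so a_4 = 1
7 = 7·1 + 0, so a_5 = 7

[5; 2, 1, 3, 1, 7]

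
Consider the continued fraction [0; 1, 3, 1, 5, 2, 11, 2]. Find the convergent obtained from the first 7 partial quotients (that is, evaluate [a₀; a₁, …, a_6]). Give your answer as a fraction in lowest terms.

Start with 11.
2 + 1/(11/1) = 2 + 1/11 = 23/11
5 + 1/(23/11) = 5 + 11/23 = 126/23
1 + 1/(126/23) = 1 + 23/126 = 149/126
3 + 1/(149/126) = 3 + 126/149 = 573/149
1 + 1/(573/149) = 1 + 149/573 = 722/573
0 + 1/(722/573) = 0 + 573/722 = 573/722

573/722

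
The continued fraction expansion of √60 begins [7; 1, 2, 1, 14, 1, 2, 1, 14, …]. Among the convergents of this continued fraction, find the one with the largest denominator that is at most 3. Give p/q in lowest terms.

a_0 = 7: 7/1  (≤ bound)
a_1 = 1: 8/1  (≤ bound)
a_2 = 2: 23/3  (≤ bound)
a_3 = 1: 31/4  (> 3, stop)

23/3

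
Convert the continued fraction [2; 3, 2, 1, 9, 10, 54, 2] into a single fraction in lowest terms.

246023/107014

Start with 2.
54 + 1/(2/1) = 54 + 1/2 = 109/2
10 + 1/(109/2) = 10 + 2/109 = 1092/109
9 + 1/(1092/109) = 9 + 109/1092 = 9937/1092
1 + 1/(9937/1092) = 1 + 1092/9937 = 11029/9937
2 + 1/(11029/9937) = 2 + 9937/11029 = 31995/11029
3 + 1/(31995/11029) = 3 + 11029/31995 = 107014/31995
2 + 1/(107014/31995) = 2 + 31995/107014 = 246023/107014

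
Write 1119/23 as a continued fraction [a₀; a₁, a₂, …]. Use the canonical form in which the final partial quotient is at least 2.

[48; 1, 1, 1, 7]

⌊1119/23⌋ = 48, remainder 15
⌊23/15⌋ = 1, remainder 8
⌊15/8⌋ = 1, remainder 7
⌊8/7⌋ = 1, remainder 1
⌊7/1⌋ = 7, remainder 0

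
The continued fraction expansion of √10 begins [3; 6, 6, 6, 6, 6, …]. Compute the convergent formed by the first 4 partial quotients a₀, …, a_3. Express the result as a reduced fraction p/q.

721/228

Start with 6.
6 + 1/(6/1) = 6 + 1/6 = 37/6
6 + 1/(37/6) = 6 + 6/37 = 228/37
3 + 1/(228/37) = 3 + 37/228 = 721/228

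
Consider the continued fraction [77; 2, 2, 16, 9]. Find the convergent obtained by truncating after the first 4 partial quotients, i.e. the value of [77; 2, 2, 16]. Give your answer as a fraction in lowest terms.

6347/82

Build up convergents one term at a time:
a_0 = 77: 77/1
a_1 = 2: 155/2
a_2 = 2: 387/5
a_3 = 16: 6347/82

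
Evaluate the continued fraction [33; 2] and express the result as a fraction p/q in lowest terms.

a_0 = 33: 33/1
a_1 = 2: 67/2

67/2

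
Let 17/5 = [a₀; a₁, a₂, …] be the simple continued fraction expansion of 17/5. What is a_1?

17 ÷ 5 → quotient 3, remainder 2
5 ÷ 2 → quotient 2, remainder 1

2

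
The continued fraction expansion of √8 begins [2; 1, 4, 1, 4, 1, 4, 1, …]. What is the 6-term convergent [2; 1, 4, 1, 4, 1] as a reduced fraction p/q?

Start with 1.
4 + 1/(1/1) = 4 + 1/1 = 5/1
1 + 1/(5/1) = 1 + 1/5 = 6/5
4 + 1/(6/5) = 4 + 5/6 = 29/6
1 + 1/(29/6) = 1 + 6/29 = 35/29
2 + 1/(35/29) = 2 + 29/35 = 99/35

99/35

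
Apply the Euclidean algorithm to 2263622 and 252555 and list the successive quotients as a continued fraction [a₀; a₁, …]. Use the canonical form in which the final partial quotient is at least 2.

Repeatedly divide and take the remainder:
2263622 ÷ 252555 → quotient 8, remainder 243182
252555 ÷ 243182 → quotient 1, remainder 9373
243182 ÷ 9373 → quotient 25, remainder 8857
9373 ÷ 8857 → quotient 1, remainder 516
8857 ÷ 516 → quotient 17, remainder 85
516 ÷ 85 → quotient 6, remainder 6
85 ÷ 6 → quotient 14, remainder 1
6 ÷ 1 → quotient 6, remainder 0

[8; 1, 25, 1, 17, 6, 14, 6]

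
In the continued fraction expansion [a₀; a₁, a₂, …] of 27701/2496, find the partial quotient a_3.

Run the Euclidean algorithm, recording each quotient:
⌊27701/2496⌋ = 11, remainder 245
⌊2496/245⌋ = 10, remainder 46
⌊245/46⌋ = 5, remainder 15
⌊46/15⌋ = 3, remainder 1

3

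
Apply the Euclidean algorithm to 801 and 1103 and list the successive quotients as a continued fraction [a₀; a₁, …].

Apply division with remainder until the remainder is 0:
801 ÷ 1103 → quotient 0, remainder 801
1103 ÷ 801 → quotient 1, remainder 302
801 ÷ 302 → quotient 2, remainder 197
302 ÷ 197 → quotient 1, remainder 105
197 ÷ 105 → quotient 1, remainder 92
105 ÷ 92 → quotient 1, remainder 13
92 ÷ 13 → quotient 7, remainder 1
13 ÷ 1 → quotient 13, remainder 0

[0; 1, 2, 1, 1, 1, 7, 13]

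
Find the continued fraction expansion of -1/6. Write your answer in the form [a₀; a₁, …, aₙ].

Repeatedly divide and take the remainder:
⌊-1/6⌋ = -1, remainder 5
⌊6/5⌋ = 1, remainder 1
⌊5/1⌋ = 5, remainder 0

[-1; 1, 5]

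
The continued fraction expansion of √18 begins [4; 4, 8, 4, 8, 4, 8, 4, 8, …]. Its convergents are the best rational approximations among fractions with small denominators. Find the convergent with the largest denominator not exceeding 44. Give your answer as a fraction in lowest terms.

140/33

List convergents until the denominator exceeds the bound:
a_0 = 4: 4/1  (≤ bound)
a_1 = 4: 17/4  (≤ bound)
a_2 = 8: 140/33  (≤ bound)
a_3 = 4: 577/136  (> 44, stop)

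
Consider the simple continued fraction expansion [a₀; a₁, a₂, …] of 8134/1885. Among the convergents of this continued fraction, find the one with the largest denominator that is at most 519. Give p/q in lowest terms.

1027/238

a_0 = 4: 4/1  (≤ bound)
a_1 = 3: 13/3  (≤ bound)
a_2 = 5: 69/16  (≤ bound)
a_3 = 1: 82/19  (≤ bound)
a_4 = 3: 315/73  (≤ bound)
a_5 = 3: 1027/238  (≤ bound)
a_6 = 2: 2369/549  (> 519, stop)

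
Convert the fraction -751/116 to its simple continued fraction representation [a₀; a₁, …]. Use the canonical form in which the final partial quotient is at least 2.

-751 ÷ 116 → quotient -7, remainder 61
116 ÷ 61 → quotient 1, remainder 55
61 ÷ 55 → quotient 1, remainder 6
55 ÷ 6 → quotient 9, remainder 1
6 ÷ 1 → quotient 6, remainder 0

[-7; 1, 1, 9, 6]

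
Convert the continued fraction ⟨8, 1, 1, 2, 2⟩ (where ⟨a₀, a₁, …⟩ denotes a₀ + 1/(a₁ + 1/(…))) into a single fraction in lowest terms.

103/12

Work from the innermost term outward:
Start with 2.
2 + 1/(2/1) = 2 + 1/2 = 5/2
1 + 1/(5/2) = 1 + 2/5 = 7/5
1 + 1/(7/5) = 1 + 5/7 = 12/7
8 + 1/(12/7) = 8 + 7/12 = 103/12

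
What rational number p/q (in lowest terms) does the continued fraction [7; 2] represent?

Work from the innermost term outward:
Start with 2.
7 + 1/(2/1) = 7 + 1/2 = 15/2

15/2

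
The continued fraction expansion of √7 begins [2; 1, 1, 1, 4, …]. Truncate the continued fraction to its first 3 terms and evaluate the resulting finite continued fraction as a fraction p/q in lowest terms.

5/2

Start with 1.
1 + 1/(1/1) = 1 + 1/1 = 2/1
2 + 1/(2/1) = 2 + 1/2 = 5/2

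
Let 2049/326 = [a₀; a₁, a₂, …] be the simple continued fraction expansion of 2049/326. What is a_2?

1

Repeatedly divide and take the remainder:
⌊2049/326⌋ = 6, remainder 93
⌊326/93⌋ = 3, remainder 47
⌊93/47⌋ = 1, remainder 46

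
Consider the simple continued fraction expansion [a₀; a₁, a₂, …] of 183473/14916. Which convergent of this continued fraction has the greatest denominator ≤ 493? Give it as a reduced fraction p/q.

a_0 = 12: 12/1  (≤ bound)
a_1 = 3: 37/3  (≤ bound)
a_2 = 3: 123/10  (≤ bound)
a_3 = 23: 2866/233  (≤ bound)
a_4 = 1: 2989/243  (≤ bound)
a_5 = 3: 11833/962  (> 493, stop)

2989/243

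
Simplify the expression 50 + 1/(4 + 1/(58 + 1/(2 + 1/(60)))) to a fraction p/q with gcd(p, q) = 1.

1428728/28433

Start with 60.
2 + 1/(60/1) = 2 + 1/60 = 121/60
58 + 1/(121/60) = 58 + 60/121 = 7078/121
4 + 1/(7078/121) = 4 + 121/7078 = 28433/7078
50 + 1/(28433/7078) = 50 + 7078/28433 = 1428728/28433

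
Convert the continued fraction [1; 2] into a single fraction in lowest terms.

Start with 2.
1 + 1/(2/1) = 1 + 1/2 = 3/2

3/2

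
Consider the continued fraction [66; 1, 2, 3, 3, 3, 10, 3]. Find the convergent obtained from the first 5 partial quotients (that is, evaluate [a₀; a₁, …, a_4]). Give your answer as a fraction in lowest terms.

2201/33

Start with 3.
3 + 1/(3/1) = 3 + 1/3 = 10/3
2 + 1/(10/3) = 2 + 3/10 = 23/10
1 + 1/(23/10) = 1 + 10/23 = 33/23
66 + 1/(33/23) = 66 + 23/33 = 2201/33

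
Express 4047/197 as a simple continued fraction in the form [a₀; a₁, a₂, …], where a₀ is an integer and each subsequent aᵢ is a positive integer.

[20; 1, 1, 5, 3, 2, 2]

4047 = 20·197 + 107, so a_0 = 20
197 = 1·107 + 90, so a_1 = 1
107 = 1·90 + 17, so a_2 = 1
90 = 5·17 + 5, so a_3 = 5
17 = 3·5 + 2, so a_4 = 3
5 = 2·2 + 1, so a_5 = 2
2 = 2·1 + 0, so a_6 = 2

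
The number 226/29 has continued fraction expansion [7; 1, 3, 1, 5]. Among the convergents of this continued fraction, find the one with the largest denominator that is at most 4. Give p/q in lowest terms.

31/4

a_0 = 7: 7/1  (≤ bound)
a_1 = 1: 8/1  (≤ bound)
a_2 = 3: 31/4  (≤ bound)
a_3 = 1: 39/5  (> 4, stop)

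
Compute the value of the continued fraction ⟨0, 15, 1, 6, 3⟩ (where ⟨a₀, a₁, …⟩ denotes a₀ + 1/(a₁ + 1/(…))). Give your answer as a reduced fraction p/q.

22/349

a_0 = 0: 0/1
a_1 = 15: 1/15
a_2 = 1: 1/16
a_3 = 6: 7/111
a_4 = 3: 22/349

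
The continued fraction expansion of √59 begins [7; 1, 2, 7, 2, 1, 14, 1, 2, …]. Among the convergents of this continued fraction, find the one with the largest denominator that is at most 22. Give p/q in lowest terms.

a_0 = 7: 7/1  (≤ bound)
a_1 = 1: 8/1  (≤ bound)
a_2 = 2: 23/3  (≤ bound)
a_3 = 7: 169/22  (≤ bound)
a_4 = 2: 361/47  (> 22, stop)

169/22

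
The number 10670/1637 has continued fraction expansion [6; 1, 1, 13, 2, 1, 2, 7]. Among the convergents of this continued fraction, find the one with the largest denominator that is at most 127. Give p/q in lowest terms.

a_0 = 6: 6/1  (≤ bound)
a_1 = 1: 7/1  (≤ bound)
a_2 = 1: 13/2  (≤ bound)
a_3 = 13: 176/27  (≤ bound)
a_4 = 2: 365/56  (≤ bound)
a_5 = 1: 541/83  (≤ bound)
a_6 = 2: 1447/222  (> 127, stop)

541/83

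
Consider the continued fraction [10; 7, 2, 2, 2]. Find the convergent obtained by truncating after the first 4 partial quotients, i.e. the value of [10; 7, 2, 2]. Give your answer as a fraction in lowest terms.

375/37

a_0 = 10: 10/1
a_1 = 7: 71/7
a_2 = 2: 152/15
a_3 = 2: 375/37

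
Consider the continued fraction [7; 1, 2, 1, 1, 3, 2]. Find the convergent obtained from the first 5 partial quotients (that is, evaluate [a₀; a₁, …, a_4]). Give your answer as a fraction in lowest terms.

54/7

a_0 = 7: 7/1
a_1 = 1: 8/1
a_2 = 2: 23/3
a_3 = 1: 31/4
a_4 = 1: 54/7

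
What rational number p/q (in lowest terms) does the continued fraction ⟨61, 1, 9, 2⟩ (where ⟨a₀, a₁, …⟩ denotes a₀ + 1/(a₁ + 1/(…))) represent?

a_0 = 61: 61/1
a_1 = 1: 62/1
a_2 = 9: 619/10
a_3 = 2: 1300/21

1300/21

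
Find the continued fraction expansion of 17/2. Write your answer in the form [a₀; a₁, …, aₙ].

17 ÷ 2 → quotient 8, remainder 1
2 ÷ 1 → quotient 2, remainder 0

[8; 2]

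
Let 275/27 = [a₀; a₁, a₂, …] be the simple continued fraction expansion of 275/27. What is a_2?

⌊275/27⌋ = 10, remainder 5
⌊27/5⌋ = 5, remainder 2
⌊5/2⌋ = 2, remainder 1

2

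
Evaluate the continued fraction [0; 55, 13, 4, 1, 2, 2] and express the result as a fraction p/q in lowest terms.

436/24013

Use the convergent recurrence hₖ = aₖ·hₖ₋₁ + hₖ₋₂ (and likewise for the denominators kₖ):
a_0 = 0: 0/1
a_1 = 55: 1/55
a_2 = 13: 13/716
a_3 = 4: 53/2919
a_4 = 1: 66/3635
a_5 = 2: 185/10189
a_6 = 2: 436/24013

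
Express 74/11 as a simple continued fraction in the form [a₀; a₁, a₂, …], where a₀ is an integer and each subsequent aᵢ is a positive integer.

Apply division with remainder until the remainder is 0:
⌊74/11⌋ = 6, remainder 8
⌊11/8⌋ = 1, remainder 3
⌊8/3⌋ = 2, remainder 2
⌊3/2⌋ = 1, remainder 1
⌊2/1⌋ = 2, remainder 0

[6; 1, 2, 1, 2]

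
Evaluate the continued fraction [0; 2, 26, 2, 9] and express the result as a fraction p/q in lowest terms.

503/1025

Build up convergents one term at a time:
a_0 = 0: 0/1
a_1 = 2: 1/2
a_2 = 26: 26/53
a_3 = 2: 53/108
a_4 = 9: 503/1025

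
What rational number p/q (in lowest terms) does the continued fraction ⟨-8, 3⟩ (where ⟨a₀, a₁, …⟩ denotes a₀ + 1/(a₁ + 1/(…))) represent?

-23/3

Start with 3.
-8 + 1/(3/1) = -8 + 1/3 = -23/3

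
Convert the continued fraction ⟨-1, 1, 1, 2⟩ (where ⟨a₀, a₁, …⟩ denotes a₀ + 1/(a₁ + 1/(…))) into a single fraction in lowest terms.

Work from the innermost term outward:
Start with 2.
1 + 1/(2/1) = 1 + 1/2 = 3/2
1 + 1/(3/2) = 1 + 2/3 = 5/3
-1 + 1/(5/3) = -1 + 3/5 = -2/5

-2/5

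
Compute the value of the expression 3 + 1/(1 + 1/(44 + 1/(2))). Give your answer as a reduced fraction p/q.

Start with 2.
44 + 1/(2/1) = 44 + 1/2 = 89/2
1 + 1/(89/2) = 1 + 2/89 = 91/89
3 + 1/(91/89) = 3 + 89/91 = 362/91

362/91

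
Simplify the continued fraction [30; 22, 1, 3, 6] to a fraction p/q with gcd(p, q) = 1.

a_0 = 30: 30/1
a_1 = 22: 661/22
a_2 = 1: 691/23
a_3 = 3: 2734/91
a_4 = 6: 17095/569

17095/569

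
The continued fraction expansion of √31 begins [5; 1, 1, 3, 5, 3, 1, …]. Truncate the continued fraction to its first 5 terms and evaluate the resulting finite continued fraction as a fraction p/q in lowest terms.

Compute successive convergents:
a_0 = 5: 5/1
a_1 = 1: 6/1
a_2 = 1: 11/2
a_3 = 3: 39/7
a_4 = 5: 206/37

206/37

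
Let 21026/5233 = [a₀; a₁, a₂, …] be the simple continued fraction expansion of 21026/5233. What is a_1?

55

Repeatedly divide and take the remainder:
21026 = 4·5233 + 94, so a_0 = 4
5233 = 55·94 + 63, so a_1 = 55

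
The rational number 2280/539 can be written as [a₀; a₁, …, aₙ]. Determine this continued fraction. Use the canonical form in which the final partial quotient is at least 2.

⌊2280/539⌋ = 4, remainder 124
⌊539/124⌋ = 4, remainder 43
⌊124/43⌋ = 2, remainder 38
⌊43/38⌋ = 1, remainder 5
⌊38/5⌋ = 7, remainder 3
⌊5/3⌋ = 1, remainder 2
⌊3/2⌋ = 1, remainder 1
⌊2/1⌋ = 2, remainder 0

[4; 4, 2, 1, 7, 1, 1, 2]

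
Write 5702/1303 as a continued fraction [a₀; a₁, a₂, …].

⌊5702/1303⌋ = 4, remainder 490
⌊1303/490⌋ = 2, remainder 323
⌊490/323⌋ = 1, remainder 167
⌊323/167⌋ = 1, remainder 156
⌊167/156⌋ = 1, remainder 11
⌊156/11⌋ = 14, remainder 2
⌊11/2⌋ = 5, remainder 1
⌊2/1⌋ = 2, remainder 0

[4; 2, 1, 1, 1, 14, 5, 2]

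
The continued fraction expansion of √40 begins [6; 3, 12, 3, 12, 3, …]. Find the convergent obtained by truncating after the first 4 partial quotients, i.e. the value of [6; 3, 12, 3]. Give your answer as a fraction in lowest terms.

a_0 = 6: 6/1
a_1 = 3: 19/3
a_2 = 12: 234/37
a_3 = 3: 721/114

721/114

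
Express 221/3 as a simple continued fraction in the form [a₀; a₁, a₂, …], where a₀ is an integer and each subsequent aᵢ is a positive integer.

221 = 73·3 + 2, so a_0 = 73
3 = 1·2 + 1, so a_1 = 1
2 = 2·1 + 0, so a_2 = 2

[73; 1, 2]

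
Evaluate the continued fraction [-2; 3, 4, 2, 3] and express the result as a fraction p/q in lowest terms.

-169/100

Work from the innermost term outward:
Start with 3.
2 + 1/(3/1) = 2 + 1/3 = 7/3
4 + 1/(7/3) = 4 + 3/7 = 31/7
3 + 1/(31/7) = 3 + 7/31 = 100/31
-2 + 1/(100/31) = -2 + 31/100 = -169/100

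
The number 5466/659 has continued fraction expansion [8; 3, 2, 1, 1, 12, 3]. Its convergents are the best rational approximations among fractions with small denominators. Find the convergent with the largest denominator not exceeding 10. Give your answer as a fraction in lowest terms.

List convergents until the denominator exceeds the bound:
a_0 = 8: 8/1  (≤ bound)
a_1 = 3: 25/3  (≤ bound)
a_2 = 2: 58/7  (≤ bound)
a_3 = 1: 83/10  (≤ bound)
a_4 = 1: 141/17  (> 10, stop)

83/10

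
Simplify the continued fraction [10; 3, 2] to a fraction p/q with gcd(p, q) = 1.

Collapse the nested fraction from the inside out:
Start with 2.
3 + 1/(2/1) = 3 + 1/2 = 7/2
10 + 1/(7/2) = 10 + 2/7 = 72/7

72/7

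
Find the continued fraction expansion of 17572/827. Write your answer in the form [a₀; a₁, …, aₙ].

Run the Euclidean algorithm, recording each quotient:
17572 = 21·827 + 205, so a_0 = 21
827 = 4·205 + 7, so a_1 = 4
205 = 29·7 + 2, so a_2 = 29
7 = 3·2 + 1, so a_3 = 3
2 = 2·1 + 0, so a_4 = 2

[21; 4, 29, 3, 2]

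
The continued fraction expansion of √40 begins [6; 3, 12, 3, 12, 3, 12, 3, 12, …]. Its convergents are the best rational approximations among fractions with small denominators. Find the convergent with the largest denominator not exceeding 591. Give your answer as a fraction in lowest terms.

721/114

List convergents until the denominator exceeds the bound:
a_0 = 6: 6/1  (≤ bound)
a_1 = 3: 19/3  (≤ bound)
a_2 = 12: 234/37  (≤ bound)
a_3 = 3: 721/114  (≤ bound)
a_4 = 12: 8886/1405  (> 591, stop)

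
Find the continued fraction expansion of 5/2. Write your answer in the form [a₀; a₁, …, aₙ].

⌊5/2⌋ = 2, remainder 1
⌊2/1⌋ = 2, remainder 0

[2; 2]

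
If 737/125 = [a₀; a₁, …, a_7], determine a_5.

Repeatedly divide and take the remainder:
737 ÷ 125 → quotient 5, remainder 112
125 ÷ 112 → quotient 1, remainder 13
112 ÷ 13 → quotient 8, remainder 8
13 ÷ 8 → quotient 1, remainder 5
8 ÷ 5 → quotient 1, remainder 3
5 ÷ 3 → quotient 1, remainder 2

1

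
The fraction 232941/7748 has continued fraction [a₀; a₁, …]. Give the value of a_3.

Repeatedly divide and take the remainder:
232941 ÷ 7748 → quotient 30, remainder 501
7748 ÷ 501 → quotient 15, remainder 233
501 ÷ 233 → quotient 2, remainder 35
233 ÷ 35 → quotient 6, remainder 23

6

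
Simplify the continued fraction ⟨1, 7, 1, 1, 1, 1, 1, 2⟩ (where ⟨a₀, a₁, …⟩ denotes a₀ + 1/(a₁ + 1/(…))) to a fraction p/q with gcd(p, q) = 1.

181/160

a_0 = 1: 1/1
a_1 = 7: 8/7
a_2 = 1: 9/8
a_3 = 1: 17/15
a_4 = 1: 26/23
a_5 = 1: 43/38
a_6 = 1: 69/61
a_7 = 2: 181/160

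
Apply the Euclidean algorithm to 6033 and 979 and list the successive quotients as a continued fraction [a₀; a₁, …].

[6; 6, 6, 2, 1, 3, 2]

⌊6033/979⌋ = 6, remainder 159
⌊979/159⌋ = 6, remainder 25
⌊159/25⌋ = 6, remainder 9
⌊25/9⌋ = 2, remainder 7
⌊9/7⌋ = 1, remainder 2
⌊7/2⌋ = 3, remainder 1
⌊2/1⌋ = 2, remainder 0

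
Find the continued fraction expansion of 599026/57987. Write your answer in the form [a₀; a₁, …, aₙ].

Run the Euclidean algorithm, recording each quotient:
⌊599026/57987⌋ = 10, remainder 19156
⌊57987/19156⌋ = 3, remainder 519
⌊19156/519⌋ = 36, remainder 472
⌊519/472⌋ = 1, remainder 47
⌊472/47⌋ = 10, remainder 2
⌊47/2⌋ = 23, remainder 1
⌊2/1⌋ = 2, remainder 0

[10; 3, 36, 1, 10, 23, 2]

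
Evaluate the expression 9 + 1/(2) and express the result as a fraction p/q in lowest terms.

19/2

a_0 = 9: 9/1
a_1 = 2: 19/2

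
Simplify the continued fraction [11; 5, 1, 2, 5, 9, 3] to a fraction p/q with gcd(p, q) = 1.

29046/2599

Use the convergent recurrence hₖ = aₖ·hₖ₋₁ + hₖ₋₂ (and likewise for the denominators kₖ):
a_0 = 11: 11/1
a_1 = 5: 56/5
a_2 = 1: 67/6
a_3 = 2: 190/17
a_4 = 5: 1017/91
a_5 = 9: 9343/836
a_6 = 3: 29046/2599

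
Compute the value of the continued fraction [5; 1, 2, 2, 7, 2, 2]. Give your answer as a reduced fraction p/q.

Starting at the tail and folding back:
Start with 2.
2 + 1/(2/1) = 2 + 1/2 = 5/2
7 + 1/(5/2) = 7 + 2/5 = 37/5
2 + 1/(37/5) = 2 + 5/37 = 79/37
2 + 1/(79/37) = 2 + 37/79 = 195/79
1 + 1/(195/79) = 1 + 79/195 = 274/195
5 + 1/(274/195) = 5 + 195/274 = 1565/274

1565/274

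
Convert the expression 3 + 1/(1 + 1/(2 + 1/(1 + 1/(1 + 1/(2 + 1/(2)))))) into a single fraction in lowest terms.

160/43

a_0 = 3: 3/1
a_1 = 1: 4/1
a_2 = 2: 11/3
a_3 = 1: 15/4
a_4 = 1: 26/7
a_5 = 2: 67/18
a_6 = 2: 160/43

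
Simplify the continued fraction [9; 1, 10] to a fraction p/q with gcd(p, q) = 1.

109/11

Start with 10.
1 + 1/(10/1) = 1 + 1/10 = 11/10
9 + 1/(11/10) = 9 + 10/11 = 109/11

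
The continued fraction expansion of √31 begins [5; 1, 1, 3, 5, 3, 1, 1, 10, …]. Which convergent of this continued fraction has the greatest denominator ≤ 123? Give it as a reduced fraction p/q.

a_0 = 5: 5/1  (≤ bound)
a_1 = 1: 6/1  (≤ bound)
a_2 = 1: 11/2  (≤ bound)
a_3 = 3: 39/7  (≤ bound)
a_4 = 5: 206/37  (≤ bound)
a_5 = 3: 657/118  (≤ bound)
a_6 = 1: 863/155  (> 123, stop)

657/118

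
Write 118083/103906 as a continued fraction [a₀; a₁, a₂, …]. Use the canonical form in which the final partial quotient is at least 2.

⌊118083/103906⌋ = 1, remainder 14177
⌊103906/14177⌋ = 7, remainder 4667
⌊14177/4667⌋ = 3, remainder 176
⌊4667/176⌋ = 26, remainder 91
⌊176/91⌋ = 1, remainder 85
⌊91/85⌋ = 1, remainder 6
⌊85/6⌋ = 14, remainder 1
⌊6/1⌋ = 6, remainder 0

[1; 7, 3, 26, 1, 1, 14, 6]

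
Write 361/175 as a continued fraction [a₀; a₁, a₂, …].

[2; 15, 1, 10]

Repeatedly divide and take the remainder:
361 = 2·175 + 11, so a_0 = 2
175 = 15·11 + 10, so a_1 = 15
11 = 1·10 + 1, so a_2 = 1
10 = 10·1 + 0, so a_3 = 10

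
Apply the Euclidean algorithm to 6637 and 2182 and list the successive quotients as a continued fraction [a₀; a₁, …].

6637 ÷ 2182 → quotient 3, remainder 91
2182 ÷ 91 → quotient 23, remainder 89
91 ÷ 89 → quotient 1, remainder 2
89 ÷ 2 → quotient 44, remainder 1
2 ÷ 1 → quotient 2, remainder 0

[3; 23, 1, 44, 2]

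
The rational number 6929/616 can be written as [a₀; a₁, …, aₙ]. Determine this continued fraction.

[11; 4, 38, 4]

Repeatedly divide and take the remainder:
6929 ÷ 616 → quotient 11, remainder 153
616 ÷ 153 → quotient 4, remainder 4
153 ÷ 4 → quotient 38, remainder 1
4 ÷ 1 → quotient 4, remainder 0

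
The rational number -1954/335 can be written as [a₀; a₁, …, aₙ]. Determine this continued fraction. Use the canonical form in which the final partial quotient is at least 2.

-1954 = -6·335 + 56, so a_0 = -6
335 = 5·56 + 55, so a_1 = 5
56 = 1·55 + 1, so a_2 = 1
55 = 55·1 + 0, so a_3 = 55

[-6; 5, 1, 55]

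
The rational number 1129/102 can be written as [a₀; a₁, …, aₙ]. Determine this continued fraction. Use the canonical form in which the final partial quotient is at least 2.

Run the Euclidean algorithm, recording each quotient:
1129 ÷ 102 → quotient 11, remainder 7
102 ÷ 7 → quotient 14, remainder 4
7 ÷ 4 → quotient 1, remainder 3
4 ÷ 3 → quotient 1, remainder 1
3 ÷ 1 → quotient 3, remainder 0

[11; 14, 1, 1, 3]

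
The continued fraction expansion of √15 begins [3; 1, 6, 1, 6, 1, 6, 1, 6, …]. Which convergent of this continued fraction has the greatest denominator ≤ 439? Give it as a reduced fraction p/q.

a_0 = 3: 3/1  (≤ bound)
a_1 = 1: 4/1  (≤ bound)
a_2 = 6: 27/7  (≤ bound)
a_3 = 1: 31/8  (≤ bound)
a_4 = 6: 213/55  (≤ bound)
a_5 = 1: 244/63  (≤ bound)
a_6 = 6: 1677/433  (≤ bound)
a_7 = 1: 1921/496  (> 439, stop)

1677/433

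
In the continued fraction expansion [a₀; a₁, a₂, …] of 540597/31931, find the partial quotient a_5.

3

540597 ÷ 31931 → quotient 16, remainder 29701
31931 ÷ 29701 → quotient 1, remainder 2230
29701 ÷ 2230 → quotient 13, remainder 711
2230 ÷ 711 → quotient 3, remainder 97
711 ÷ 97 → quotient 7, remainder 32
97 ÷ 32 → quotient 3, remainder 1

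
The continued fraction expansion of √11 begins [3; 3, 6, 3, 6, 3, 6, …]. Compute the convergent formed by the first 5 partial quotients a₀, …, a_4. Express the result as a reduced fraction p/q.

Start with 6.
3 + 1/(6/1) = 3 + 1/6 = 19/6
6 + 1/(19/6) = 6 + 6/19 = 120/19
3 + 1/(120/19) = 3 + 19/120 = 379/120
3 + 1/(379/120) = 3 + 120/379 = 1257/379

1257/379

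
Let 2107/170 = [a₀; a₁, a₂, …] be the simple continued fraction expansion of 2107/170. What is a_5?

2107 ÷ 170 → quotient 12, remainder 67
170 ÷ 67 → quotient 2, remainder 36
67 ÷ 36 → quotient 1, remainder 31
36 ÷ 31 → quotient 1, remainder 5
31 ÷ 5 → quotient 6, remainder 1
5 ÷ 1 → quotient 5, remainder 0

5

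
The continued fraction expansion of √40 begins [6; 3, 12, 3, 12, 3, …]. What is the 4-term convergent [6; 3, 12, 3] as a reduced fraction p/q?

Start with 3.
12 + 1/(3/1) = 12 + 1/3 = 37/3
3 + 1/(37/3) = 3 + 3/37 = 114/37
6 + 1/(114/37) = 6 + 37/114 = 721/114

721/114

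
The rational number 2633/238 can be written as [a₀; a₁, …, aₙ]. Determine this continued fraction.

[11; 15, 1, 6, 2]

⌊2633/238⌋ = 11, remainder 15
⌊238/15⌋ = 15, remainder 13
⌊15/13⌋ = 1, remainder 2
⌊13/2⌋ = 6, remainder 1
⌊2/1⌋ = 2, remainder 0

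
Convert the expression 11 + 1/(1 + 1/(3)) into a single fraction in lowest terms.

Build up convergents one term at a time:
a_0 = 11: 11/1
a_1 = 1: 12/1
a_2 = 3: 47/4

47/4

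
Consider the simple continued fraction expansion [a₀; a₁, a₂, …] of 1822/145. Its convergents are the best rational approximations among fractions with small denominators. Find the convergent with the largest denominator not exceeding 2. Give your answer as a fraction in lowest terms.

25/2

a_0 = 12: 12/1  (≤ bound)
a_1 = 1: 13/1  (≤ bound)
a_2 = 1: 25/2  (≤ bound)
a_3 = 3: 88/7  (> 2, stop)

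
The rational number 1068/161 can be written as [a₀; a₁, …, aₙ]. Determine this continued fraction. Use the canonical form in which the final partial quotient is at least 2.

1068 ÷ 161 → quotient 6, remainder 102
161 ÷ 102 → quotient 1, remainder 59
102 ÷ 59 → quotient 1, remainder 43
59 ÷ 43 → quotient 1, remainder 16
43 ÷ 16 → quotient 2, remainder 11
16 ÷ 11 → quotient 1, remainder 5
11 ÷ 5 → quotient 2, remainder 1
5 ÷ 1 → quotient 5, remainder 0

[6; 1, 1, 1, 2, 1, 2, 5]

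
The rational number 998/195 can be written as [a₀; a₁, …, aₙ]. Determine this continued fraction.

[5; 8, 2, 11]

Apply division with remainder until the remainder is 0:
998 ÷ 195 → quotient 5, remainder 23
195 ÷ 23 → quotient 8, remainder 11
23 ÷ 11 → quotient 2, remainder 1
11 ÷ 1 → quotient 11, remainder 0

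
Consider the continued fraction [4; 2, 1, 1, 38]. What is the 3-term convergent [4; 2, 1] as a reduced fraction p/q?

13/3

a_0 = 4: 4/1
a_1 = 2: 9/2
a_2 = 1: 13/3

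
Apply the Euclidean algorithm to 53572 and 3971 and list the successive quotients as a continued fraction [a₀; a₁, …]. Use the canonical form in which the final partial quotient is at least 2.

53572 = 13·3971 + 1949, so a_0 = 13
3971 = 2·1949 + 73, so a_1 = 2
1949 = 26·73 + 51, so a_2 = 26
73 = 1·51 + 22, so a_3 = 1
51 = 2·22 + 7, so a_4 = 2
22 = 3·7 + 1, so a_5 = 3
7 = 7·1 + 0, so a_6 = 7

[13; 2, 26, 1, 2, 3, 7]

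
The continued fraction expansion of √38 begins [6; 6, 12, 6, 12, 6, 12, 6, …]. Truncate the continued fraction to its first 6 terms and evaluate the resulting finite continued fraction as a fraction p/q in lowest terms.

202501/32850

Start with 6.
12 + 1/(6/1) = 12 + 1/6 = 73/6
6 + 1/(73/6) = 6 + 6/73 = 444/73
12 + 1/(444/73) = 12 + 73/444 = 5401/444
6 + 1/(5401/444) = 6 + 444/5401 = 32850/5401
6 + 1/(32850/5401) = 6 + 5401/32850 = 202501/32850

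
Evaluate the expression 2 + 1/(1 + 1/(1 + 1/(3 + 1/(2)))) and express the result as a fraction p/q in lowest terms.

41/16

Start with 2.
3 + 1/(2/1) = 3 + 1/2 = 7/2
1 + 1/(7/2) = 1 + 2/7 = 9/7
1 + 1/(9/7) = 1 + 7/9 = 16/9
2 + 1/(16/9) = 2 + 9/16 = 41/16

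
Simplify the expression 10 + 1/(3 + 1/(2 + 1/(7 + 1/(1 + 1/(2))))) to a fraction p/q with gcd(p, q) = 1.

a_0 = 10: 10/1
a_1 = 3: 31/3
a_2 = 2: 72/7
a_3 = 7: 535/52
a_4 = 1: 607/59
a_5 = 2: 1749/170

1749/170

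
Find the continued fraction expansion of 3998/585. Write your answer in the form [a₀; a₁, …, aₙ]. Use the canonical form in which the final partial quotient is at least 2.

[6; 1, 5, 32, 3]

3998 ÷ 585 → quotient 6, remainder 488
585 ÷ 488 → quotient 1, remainder 97
488 ÷ 97 → quotient 5, remainder 3
97 ÷ 3 → quotient 32, remainder 1
3 ÷ 1 → quotient 3, remainder 0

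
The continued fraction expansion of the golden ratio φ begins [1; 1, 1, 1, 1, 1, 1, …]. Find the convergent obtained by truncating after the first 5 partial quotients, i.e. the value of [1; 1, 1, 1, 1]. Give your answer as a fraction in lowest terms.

8/5

Use the convergent recurrence hₖ = aₖ·hₖ₋₁ + hₖ₋₂ (and likewise for the denominators kₖ):
a_0 = 1: 1/1
a_1 = 1: 2/1
a_2 = 1: 3/2
a_3 = 1: 5/3
a_4 = 1: 8/5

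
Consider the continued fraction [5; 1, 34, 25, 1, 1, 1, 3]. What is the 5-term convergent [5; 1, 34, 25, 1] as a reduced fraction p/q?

a_0 = 5: 5/1
a_1 = 1: 6/1
a_2 = 34: 209/35
a_3 = 25: 5231/876
a_4 = 1: 5440/911

5440/911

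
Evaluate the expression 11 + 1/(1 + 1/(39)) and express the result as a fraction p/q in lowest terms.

a_0 = 11: 11/1
a_1 = 1: 12/1
a_2 = 39: 479/40

479/40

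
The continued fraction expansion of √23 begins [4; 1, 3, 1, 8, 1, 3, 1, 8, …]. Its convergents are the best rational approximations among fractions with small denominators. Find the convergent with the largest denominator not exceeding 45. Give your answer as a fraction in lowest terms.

211/44

a_0 = 4: 4/1  (≤ bound)
a_1 = 1: 5/1  (≤ bound)
a_2 = 3: 19/4  (≤ bound)
a_3 = 1: 24/5  (≤ bound)
a_4 = 8: 211/44  (≤ bound)
a_5 = 1: 235/49  (> 45, stop)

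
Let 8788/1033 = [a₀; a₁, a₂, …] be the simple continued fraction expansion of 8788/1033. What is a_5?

⌊8788/1033⌋ = 8, remainder 524
⌊1033/524⌋ = 1, remainder 509
⌊524/509⌋ = 1, remainder 15
⌊509/15⌋ = 33, remainder 14
⌊15/14⌋ = 1, remainder 1
⌊14/1⌋ = 14, remainder 0

14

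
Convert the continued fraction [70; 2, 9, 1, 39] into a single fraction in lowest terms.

Build up convergents one term at a time:
a_0 = 70: 70/1
a_1 = 2: 141/2
a_2 = 9: 1339/19
a_3 = 1: 1480/21
a_4 = 39: 59059/838

59059/838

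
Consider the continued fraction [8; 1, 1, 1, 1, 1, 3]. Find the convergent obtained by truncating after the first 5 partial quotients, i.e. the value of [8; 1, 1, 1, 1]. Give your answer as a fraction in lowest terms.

Starting at the tail and folding back:
Start with 1.
1 + 1/(1/1) = 1 + 1/1 = 2/1
1 + 1/(2/1) = 1 + 1/2 = 3/2
1 + 1/(3/2) = 1 + 2/3 = 5/3
8 + 1/(5/3) = 8 + 3/5 = 43/5

43/5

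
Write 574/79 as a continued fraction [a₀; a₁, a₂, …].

574 = 7·79 + 21, so a_0 = 7
79 = 3·21 + 16, so a_1 = 3
21 = 1·16 + 5, so a_2 = 1
16 = 3·5 + 1, so a_3 = 3
5 = 5·1 + 0, so a_4 = 5

[7; 3, 1, 3, 5]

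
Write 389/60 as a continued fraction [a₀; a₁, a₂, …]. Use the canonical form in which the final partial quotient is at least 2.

Apply division with remainder until the remainder is 0:
389 = 6·60 + 29, so a_0 = 6
60 = 2·29 + 2, so a_1 = 2
29 = 14·2 + 1, so a_2 = 14
2 = 2·1 + 0, so a_3 = 2

[6; 2, 14, 2]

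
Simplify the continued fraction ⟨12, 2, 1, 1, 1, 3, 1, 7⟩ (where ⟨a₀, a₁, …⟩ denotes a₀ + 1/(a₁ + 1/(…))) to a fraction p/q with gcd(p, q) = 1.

3565/288

Start with 7.
1 + 1/(7/1) = 1 + 1/7 = 8/7
3 + 1/(8/7) = 3 + 7/8 = 31/8
1 + 1/(31/8) = 1 + 8/31 = 39/31
1 + 1/(39/31) = 1 + 31/39 = 70/39
1 + 1/(70/39) = 1 + 39/70 = 109/70
2 + 1/(109/70) = 2 + 70/109 = 288/109
12 + 1/(288/109) = 12 + 109/288 = 3565/288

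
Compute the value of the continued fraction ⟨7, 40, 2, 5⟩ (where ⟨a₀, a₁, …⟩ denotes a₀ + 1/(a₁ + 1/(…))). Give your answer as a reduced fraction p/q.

Build up convergents one term at a time:
a_0 = 7: 7/1
a_1 = 40: 281/40
a_2 = 2: 569/81
a_3 = 5: 3126/445

3126/445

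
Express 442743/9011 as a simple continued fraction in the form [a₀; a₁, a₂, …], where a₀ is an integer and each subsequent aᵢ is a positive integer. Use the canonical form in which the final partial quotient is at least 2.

[49; 7, 2, 15, 2, 1, 12]

Repeatedly divide and take the remainder:
⌊442743/9011⌋ = 49, remainder 1204
⌊9011/1204⌋ = 7, remainder 583
⌊1204/583⌋ = 2, remainder 38
⌊583/38⌋ = 15, remainder 13
⌊38/13⌋ = 2, remainder 12
⌊13/12⌋ = 1, remainder 1
⌊12/1⌋ = 12, remainder 0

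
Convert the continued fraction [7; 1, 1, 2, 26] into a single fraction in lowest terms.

Compute successive convergents:
a_0 = 7: 7/1
a_1 = 1: 8/1
a_2 = 1: 15/2
a_3 = 2: 38/5
a_4 = 26: 1003/132

1003/132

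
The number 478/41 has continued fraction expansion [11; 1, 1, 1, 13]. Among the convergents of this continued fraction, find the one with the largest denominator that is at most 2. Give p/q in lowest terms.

a_0 = 11: 11/1  (≤ bound)
a_1 = 1: 12/1  (≤ bound)
a_2 = 1: 23/2  (≤ bound)
a_3 = 1: 35/3  (> 2, stop)

23/2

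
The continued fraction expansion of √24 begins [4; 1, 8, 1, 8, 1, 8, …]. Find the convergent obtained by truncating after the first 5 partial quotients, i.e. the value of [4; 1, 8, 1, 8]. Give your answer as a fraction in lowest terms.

Start with 8.
1 + 1/(8/1) = 1 + 1/8 = 9/8
8 + 1/(9/8) = 8 + 8/9 = 80/9
1 + 1/(80/9) = 1 + 9/80 = 89/80
4 + 1/(89/80) = 4 + 80/89 = 436/89

436/89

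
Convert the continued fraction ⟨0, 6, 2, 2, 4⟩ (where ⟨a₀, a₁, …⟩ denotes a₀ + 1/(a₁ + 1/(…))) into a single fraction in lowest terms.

a_0 = 0: 0/1
a_1 = 6: 1/6
a_2 = 2: 2/13
a_3 = 2: 5/32
a_4 = 4: 22/141

22/141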